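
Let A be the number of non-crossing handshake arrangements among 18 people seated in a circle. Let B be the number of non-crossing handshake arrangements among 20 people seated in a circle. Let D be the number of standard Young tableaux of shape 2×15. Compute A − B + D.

With 18 = 2·9 people, non-crossing handshake pairings are non-crossing perfect matchings on a circle, counted by C_9. So A = C_9 = 4862.
With 20 = 2·10 people, non-crossing handshake pairings are non-crossing perfect matchings on a circle, counted by C_10. So B = C_10 = 16796.
Standard Young tableaux of shape 2×n are counted by C_n; here n = 15. So D = C_15 = 9694845.
A − B + D = 4862 − 16796 + 9694845 = 9682911.

9682911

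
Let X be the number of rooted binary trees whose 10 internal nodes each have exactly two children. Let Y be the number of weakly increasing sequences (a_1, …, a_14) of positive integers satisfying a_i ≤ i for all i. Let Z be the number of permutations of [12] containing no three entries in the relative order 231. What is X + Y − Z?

2483224

Full binary trees with n internal nodes are counted by C_n; here n = 10. So X = C_10 = 16796.
Such sub-staircase sequences of length n are counted by C_n; here n = 14. So Y = C_14 = 2674440.
For any fixed pattern of length 3, the pattern-avoiding permutations of [12] number C_12. So Z = C_12 = 208012.
X + Y − Z = 16796 + 2674440 − 208012 = 2483224.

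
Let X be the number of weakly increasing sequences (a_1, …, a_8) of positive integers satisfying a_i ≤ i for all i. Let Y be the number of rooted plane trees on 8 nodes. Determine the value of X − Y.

1001

Weakly increasing sequences with a_i ≤ i biject with Dyck paths of semilength 8, so there are C_8. So X = C_8 = 1430.
A rooted plane tree on 8 nodes has 7 edges, and such trees are counted by C_7. So Y = C_7 = 429.
X − Y = 1430 − 429 = 1001.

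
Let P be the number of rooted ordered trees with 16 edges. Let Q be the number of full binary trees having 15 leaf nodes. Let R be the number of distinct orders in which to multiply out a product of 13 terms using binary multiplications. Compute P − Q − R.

Rooted ordered trees with n edges are counted by C_n; here n = 16. So P = C_16 = 35357670.
Full binary trees with 15 leaves have 15−1 = 14 internal nodes, so there are C_14 of them. So Q = C_14 = 2674440.
Bracketing 13 factors into binary products is counted by C_{13−1} = C_12. So R = C_12 = 208012.
P − Q − R = 35357670 − 2674440 − 208012 = 32475218.

32475218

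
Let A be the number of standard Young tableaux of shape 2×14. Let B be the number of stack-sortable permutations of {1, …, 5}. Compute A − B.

By the hook-length formula (or a Dyck-path bijection), SYT of shape 2×14 number C_14. So A = C_14 = 2674440.
Stack-sortable permutations are exactly the 231-avoiding ones, counted by C_n; here n = 5. So B = C_5 = 42.
A − B = 2674440 − 42 = 2674398.

2674398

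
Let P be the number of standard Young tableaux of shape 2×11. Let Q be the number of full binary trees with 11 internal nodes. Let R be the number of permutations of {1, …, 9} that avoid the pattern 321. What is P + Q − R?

By the hook-length formula (or a Dyck-path bijection), SYT of shape 2×11 number C_11. So P = C_11 = 58786.
Full binary trees with n internal nodes are counted by C_n; here n = 11. So Q = C_11 = 58786.
Permutations of [n] avoiding any single length-3 pattern are counted by C_n; here n = 9. So R = C_9 = 4862.
P + Q − R = 58786 + 58786 − 4862 = 112710.

112710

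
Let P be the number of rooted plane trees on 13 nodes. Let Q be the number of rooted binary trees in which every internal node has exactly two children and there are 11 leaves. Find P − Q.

Rooted ordered (plane) trees on m nodes have m−1 edges and are counted by C_{m−1}; m = 13 gives C_12. So P = C_12 = 208012.
Full binary trees with 11 leaves have 11−1 = 10 internal nodes, so there are C_10 of them. So Q = C_10 = 16796.
P − Q = 208012 − 16796 = 191216.

191216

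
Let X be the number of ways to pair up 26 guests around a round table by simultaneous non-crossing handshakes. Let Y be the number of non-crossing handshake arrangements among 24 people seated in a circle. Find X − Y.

534888

With 26 = 2·13 people, non-crossing handshake pairings are non-crossing perfect matchings on a circle, counted by C_13. So X = C_13 = 742900.
Non-crossing handshake pairings of 2n people are counted by C_n; 24 people gives n = 12. So Y = C_12 = 208012.
X − Y = 742900 − 208012 = 534888.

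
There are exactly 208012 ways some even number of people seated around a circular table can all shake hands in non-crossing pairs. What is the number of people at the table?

Non-crossing handshake pairings of 2n people are counted by C_n, and C_12 = 208012.
So n = 12, and there are 2n = 24 people.

24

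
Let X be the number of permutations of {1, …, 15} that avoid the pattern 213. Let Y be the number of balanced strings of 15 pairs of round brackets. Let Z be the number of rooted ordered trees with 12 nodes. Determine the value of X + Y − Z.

19330904

For any fixed pattern of length 3, the pattern-avoiding permutations of [15] number C_15. So X = C_15 = 9694845.
A balanced arrangement of 15 bracket pairs is a Dyck word of semilength 15, so the count is C_15. So Y = C_15 = 9694845.
Rooted ordered (plane) trees on m nodes have m−1 edges and are counted by C_{m−1}; m = 12 gives C_11. So Z = C_11 = 58786.
X + Y − Z = 9694845 + 9694845 − 58786 = 19330904.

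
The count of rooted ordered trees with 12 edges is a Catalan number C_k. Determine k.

Rooted ordered trees with n edges are counted by C_n; here n = 12.

12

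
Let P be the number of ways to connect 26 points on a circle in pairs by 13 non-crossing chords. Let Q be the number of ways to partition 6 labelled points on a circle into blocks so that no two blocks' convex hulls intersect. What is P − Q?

742768

Pairing 26 circle points by 13 non-crossing chords gives C_13 matchings. So P = C_13 = 742900.
The non-crossing partitions of [6] form a lattice of size C_6. So Q = C_6 = 132.
P − Q = 742900 − 132 = 742768.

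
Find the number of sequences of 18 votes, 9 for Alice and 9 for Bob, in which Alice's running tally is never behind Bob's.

Reading a vote for the leader as '(' and for the other as ')' turns such a sequence into a balanced string of 9 pairs, so the count is C_9.
C_9 = C(18,9)/10 = 48620/10 = 4862.

4862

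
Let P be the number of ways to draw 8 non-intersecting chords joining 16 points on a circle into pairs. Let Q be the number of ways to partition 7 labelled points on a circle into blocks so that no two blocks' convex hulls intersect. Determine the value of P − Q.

1001

Pairing 16 circle points by 8 non-crossing chords gives C_8 matchings. So P = C_8 = 1430.
The non-crossing partitions of [7] form a lattice of size C_7. So Q = C_7 = 429.
P − Q = 1430 − 429 = 1001.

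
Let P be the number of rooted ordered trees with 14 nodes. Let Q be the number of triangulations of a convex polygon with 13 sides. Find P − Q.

Rooted ordered (plane) trees on m nodes have m−1 edges and are counted by C_{m−1}; m = 14 gives C_13. So P = C_13 = 742900.
A convex 13-gon is triangulated into 11 triangles, and the number of such triangulations is the Catalan number C_{13−2} = C_11. So Q = C_11 = 58786.
P − Q = 742900 − 58786 = 684114.

684114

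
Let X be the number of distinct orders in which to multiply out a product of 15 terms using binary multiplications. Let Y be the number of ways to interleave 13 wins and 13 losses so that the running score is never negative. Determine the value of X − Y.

1931540

Bracketing 15 factors into binary products is counted by C_{15−1} = C_14. So X = C_14 = 2674440.
Reading a vote for the leader as '(' and for the other as ')' turns such a sequence into a balanced string of 13 pairs, so the count is C_13. So Y = C_13 = 742900.
X − Y = 2674440 − 742900 = 1931540.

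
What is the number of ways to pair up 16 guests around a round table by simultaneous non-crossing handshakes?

Non-crossing handshake pairings of 2n people are counted by C_n; 16 people gives n = 8.
C_8 = C_7 · 2(2·7+1)/(7+2) = 429 · 30/9 = 1430.

1430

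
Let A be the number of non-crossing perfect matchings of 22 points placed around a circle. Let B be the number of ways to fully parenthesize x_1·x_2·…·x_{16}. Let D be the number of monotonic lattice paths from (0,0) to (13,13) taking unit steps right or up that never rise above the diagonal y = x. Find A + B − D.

Non-crossing perfect matchings of 2n points on a circle are counted by C_n; with 22 points, n = 11. So A = C_11 = 58786.
Bracketing 16 factors into binary products is counted by C_{16−1} = C_15. So B = C_15 = 9694845.
Monotone paths in an n×n grid that stay weakly below the diagonal are counted by C_n; here n = 13. So D = C_13 = 742900.
A + B − D = 58786 + 9694845 − 742900 = 9010731.

9010731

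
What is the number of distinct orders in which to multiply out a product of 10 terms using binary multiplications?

Bracketing 10 factors into binary products is counted by C_{10−1} = C_9.
C_9 = C(18,9)/10 = 48620/10 = 4862.

4862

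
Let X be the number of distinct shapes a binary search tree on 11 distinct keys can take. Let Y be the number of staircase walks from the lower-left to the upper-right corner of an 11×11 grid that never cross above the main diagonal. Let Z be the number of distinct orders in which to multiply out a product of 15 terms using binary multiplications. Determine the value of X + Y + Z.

2792012

Binary trees (left/right distinguished) on n nodes are counted by C_n; here n = 11. So X = C_11 = 58786.
Monotone paths in an n×n grid that stay weakly below the diagonal are counted by C_n; here n = 11. So Y = C_11 = 58786.
Bracketing 15 factors into binary products is counted by C_{15−1} = C_14. So Z = C_14 = 2674440.
X + Y + Z = 58786 + 58786 + 2674440 = 2792012.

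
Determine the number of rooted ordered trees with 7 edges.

429

Rooted ordered trees with n edges are counted by C_n; here n = 7.
C_7 = 429.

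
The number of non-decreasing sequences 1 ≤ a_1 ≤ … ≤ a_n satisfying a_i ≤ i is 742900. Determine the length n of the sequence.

13

Such sub-staircase sequences of length n are counted by C_n. The Catalan number equal to 742900 is C_13.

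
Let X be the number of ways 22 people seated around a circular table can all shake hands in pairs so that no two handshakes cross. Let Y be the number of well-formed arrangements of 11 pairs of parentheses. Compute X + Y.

With 22 = 2·11 people, non-crossing handshake pairings are non-crossing perfect matchings on a circle, counted by C_11. So X = C_11 = 58786.
A balanced arrangement of 11 bracket pairs is a Dyck word of semilength 11, so the count is C_11. So Y = C_11 = 58786.
X + Y = 58786 + 58786 = 117572.

117572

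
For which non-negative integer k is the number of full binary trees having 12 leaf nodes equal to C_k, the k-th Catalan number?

11

Full binary trees with 12 leaves have 12−1 = 11 internal nodes, so there are C_11 of them.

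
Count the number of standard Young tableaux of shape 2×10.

Standard Young tableaux of shape 2×n are counted by C_n; here n = 10.
C_10 = 16796.

16796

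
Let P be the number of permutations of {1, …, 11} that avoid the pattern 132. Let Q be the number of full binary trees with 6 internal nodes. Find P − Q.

Permutations of [n] avoiding any single length-3 pattern are counted by C_n; here n = 11. So P = C_11 = 58786.
Full binary trees with n internal nodes are counted by C_n; here n = 6. So Q = C_6 = 132.
P − Q = 58786 − 132 = 58654.

58654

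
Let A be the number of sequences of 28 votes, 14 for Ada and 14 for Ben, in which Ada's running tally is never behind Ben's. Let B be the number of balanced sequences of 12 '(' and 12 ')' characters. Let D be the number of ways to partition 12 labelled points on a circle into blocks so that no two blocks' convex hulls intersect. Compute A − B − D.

2258416

Ballot sequences with n votes each where one side never trails are Dyck words, counted by C_n; here n = 14. So A = C_14 = 2674440.
A balanced arrangement of 12 bracket pairs is a Dyck word of semilength 12, so the count is C_12. So B = C_12 = 208012.
Non-crossing partitions of an n-element set are counted by C_n; here n = 12. So D = C_12 = 208012.
A − B − D = 2674440 − 208012 − 208012 = 2258416.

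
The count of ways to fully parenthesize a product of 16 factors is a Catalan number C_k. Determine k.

15

Bracketing 16 factors into binary products is counted by C_{16−1} = C_15.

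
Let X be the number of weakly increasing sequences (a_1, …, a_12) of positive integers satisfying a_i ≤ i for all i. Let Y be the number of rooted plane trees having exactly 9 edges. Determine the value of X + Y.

Such sub-staircase sequences of length n are counted by C_n; here n = 12. So X = C_12 = 208012.
Rooted ordered trees with n edges are counted by C_n; here n = 9. So Y = C_9 = 4862.
X + Y = 208012 + 4862 = 212874.

212874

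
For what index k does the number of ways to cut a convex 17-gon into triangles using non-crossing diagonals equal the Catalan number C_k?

15

Triangulations of a convex m-gon are counted by C_{m−2}; with m = 17 this is C_15.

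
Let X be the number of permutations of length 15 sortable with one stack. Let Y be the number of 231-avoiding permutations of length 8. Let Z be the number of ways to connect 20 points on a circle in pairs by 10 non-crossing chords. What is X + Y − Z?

Stack-sortable permutations are exactly the 231-avoiding ones, counted by C_n; here n = 15. So X = C_15 = 9694845.
For any fixed pattern of length 3, the pattern-avoiding permutations of [8] number C_8. So Y = C_8 = 1430.
Non-crossing perfect matchings of 2n points on a circle are counted by C_n; with 20 points, n = 10. So Z = C_10 = 16796.
X + Y − Z = 9694845 + 1430 − 16796 = 9679479.

9679479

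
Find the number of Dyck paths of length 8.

Dyck paths of semilength n (length 2n) are counted by C_n; here n = 4.
C_4 = C(8,4)/5 = 70/5 = 14.

14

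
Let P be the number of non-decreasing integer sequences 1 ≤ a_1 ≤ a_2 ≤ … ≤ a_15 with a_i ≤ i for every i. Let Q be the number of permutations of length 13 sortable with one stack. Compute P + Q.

Weakly increasing sequences with a_i ≤ i biject with Dyck paths of semilength 15, so there are C_15. So P = C_15 = 9694845.
By Knuth's characterisation, the stack-sortable permutations of length 13 are the 231-avoiders, numbering C_13. So Q = C_13 = 742900.
P + Q = 9694845 + 742900 = 10437745.

10437745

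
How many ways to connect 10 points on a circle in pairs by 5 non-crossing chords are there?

42

Non-crossing perfect matchings of 2n points on a circle are counted by C_n; with 10 points, n = 5.
C_5 = C_4 · 2(2·4+1)/(4+2) = 14 · 18/6 = 42.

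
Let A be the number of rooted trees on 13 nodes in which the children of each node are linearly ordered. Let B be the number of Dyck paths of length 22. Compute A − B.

149226

A rooted plane tree on 13 nodes has 12 edges, and such trees are counted by C_12. So A = C_12 = 208012.
A Dyck path with 11 up-steps and 11 down-steps has semilength 11, so there are C_11 of them. So B = C_11 = 58786.
A − B = 208012 − 58786 = 149226.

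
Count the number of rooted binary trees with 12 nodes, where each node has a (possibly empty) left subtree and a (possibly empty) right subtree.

There are C_n binary search tree shapes on n keys; with n = 12 that is C_12.
C_12 = C(24,12)/13 = 2704156/13 = 208012.

208012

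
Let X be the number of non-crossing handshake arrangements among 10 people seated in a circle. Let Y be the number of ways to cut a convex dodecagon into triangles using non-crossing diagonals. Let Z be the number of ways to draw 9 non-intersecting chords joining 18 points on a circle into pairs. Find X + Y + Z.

21700

Non-crossing handshake pairings of 2n people are counted by C_n; 10 people gives n = 5. So X = C_5 = 42.
Triangulations of a convex m-gon are counted by C_{m−2}; with m = 12 this is C_10. So Y = C_10 = 16796.
Non-crossing perfect matchings of 2n points on a circle are counted by C_n; with 18 points, n = 9. So Z = C_9 = 4862.
X + Y + Z = 42 + 16796 + 4862 = 21700.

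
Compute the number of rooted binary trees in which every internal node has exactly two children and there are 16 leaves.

9694845

Full binary trees with 16 leaves have 16−1 = 15 internal nodes, so there are C_15 of them.
C_15 = C(30,15)/16 = 155117520/16 = 9694845.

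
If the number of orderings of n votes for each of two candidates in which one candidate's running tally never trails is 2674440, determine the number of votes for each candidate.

14

Such ballot sequences with n votes each are counted by C_n; 2674440 = C_14.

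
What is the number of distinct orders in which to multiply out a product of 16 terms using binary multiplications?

Parenthesizations of m factors correspond to full binary trees with m leaves, counted by C_{m−1}; m = 16 gives C_15.
C_15 = C_14 · 2(2·14+1)/(14+2) = 2674440 · 58/16 = 9694845.

9694845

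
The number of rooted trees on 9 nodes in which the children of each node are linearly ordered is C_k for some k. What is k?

8

Rooted ordered (plane) trees on m nodes have m−1 edges and are counted by C_{m−1}; m = 9 gives C_8.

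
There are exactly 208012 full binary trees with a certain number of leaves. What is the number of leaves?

Full binary trees with L leaves are counted by C_{L−1}; 208012 = C_12.
So the index is 12, and the number of leaves is 12 + 1 = 13.

13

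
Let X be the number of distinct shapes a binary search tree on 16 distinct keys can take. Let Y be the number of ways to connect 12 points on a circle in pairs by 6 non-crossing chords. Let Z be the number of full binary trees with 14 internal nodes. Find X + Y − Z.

There are C_n binary search tree shapes on n keys; with n = 16 that is C_16. So X = C_16 = 35357670.
Non-crossing perfect matchings of 2n points on a circle are counted by C_n; with 12 points, n = 6. So Y = C_6 = 132.
Full binary trees with n internal nodes are counted by C_n; here n = 14. So Z = C_14 = 2674440.
X + Y − Z = 35357670 + 132 − 2674440 = 32683362.

32683362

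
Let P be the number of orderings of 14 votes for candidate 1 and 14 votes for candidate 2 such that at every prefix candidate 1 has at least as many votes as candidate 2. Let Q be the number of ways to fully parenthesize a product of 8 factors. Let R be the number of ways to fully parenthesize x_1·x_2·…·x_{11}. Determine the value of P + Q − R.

Reading a vote for the leader as '(' and for the other as ')' turns such a sequence into a balanced string of 14 pairs, so the count is C_14. So P = C_14 = 2674440.
Parenthesizations of m factors correspond to full binary trees with m leaves, counted by C_{m−1}; m = 8 gives C_7. So Q = C_7 = 429.
Bracketing 11 factors into binary products is counted by C_{11−1} = C_10. So R = C_10 = 16796.
P + Q − R = 2674440 + 429 − 16796 = 2658073.

2658073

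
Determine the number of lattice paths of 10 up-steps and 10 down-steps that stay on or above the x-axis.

16796

Dyck paths of semilength n (length 2n) are counted by C_n; here n = 10.
C_10 = C(20,10)/11 = 184756/11 = 16796.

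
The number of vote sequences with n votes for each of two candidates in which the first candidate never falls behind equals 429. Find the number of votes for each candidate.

Such ballot sequences with n votes each are counted by C_n, and C_7 = 429.

7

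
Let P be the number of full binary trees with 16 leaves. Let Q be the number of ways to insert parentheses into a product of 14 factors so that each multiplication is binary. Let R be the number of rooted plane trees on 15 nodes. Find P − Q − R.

A full binary tree with L leaves has L−1 internal nodes and is counted by C_{L−1}; L = 16 gives C_15. So P = C_15 = 9694845.
Parenthesizations of m factors correspond to full binary trees with m leaves, counted by C_{m−1}; m = 14 gives C_13. So Q = C_13 = 742900.
Rooted ordered (plane) trees on m nodes have m−1 edges and are counted by C_{m−1}; m = 15 gives C_14. So R = C_14 = 2674440.
P − Q − R = 9694845 − 742900 − 2674440 = 6277505.

6277505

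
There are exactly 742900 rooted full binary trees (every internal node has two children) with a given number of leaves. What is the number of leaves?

14

Full binary trees with L leaves are counted by C_{L−1}; 742900 = C_13.
So the index is 13, and the number of leaves is 13 + 1 = 14.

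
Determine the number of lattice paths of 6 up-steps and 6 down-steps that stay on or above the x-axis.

Paths of 6 up- and 6 down-steps that never dip below the axis are Dyck paths; their count is C_6.
C_6 = C(12,6)/7 = 924/7 = 132.

132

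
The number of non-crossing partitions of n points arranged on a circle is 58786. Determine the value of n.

Non-crossing partitions of [n] are counted by C_n. The Catalan number equal to 58786 is C_11.

11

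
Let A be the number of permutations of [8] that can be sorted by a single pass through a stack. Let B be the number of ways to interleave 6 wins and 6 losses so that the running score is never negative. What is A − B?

Stack-sortable permutations are exactly the 231-avoiding ones, counted by C_n; here n = 8. So A = C_8 = 1430.
Reading a vote for the leader as '(' and for the other as ')' turns such a sequence into a balanced string of 6 pairs, so the count is C_6. So B = C_6 = 132.
A − B = 1430 − 132 = 1298.

1298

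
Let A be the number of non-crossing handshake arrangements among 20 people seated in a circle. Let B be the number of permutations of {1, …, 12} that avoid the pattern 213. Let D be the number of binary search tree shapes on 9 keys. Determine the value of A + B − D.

219946

With 20 = 2·10 people, non-crossing handshake pairings are non-crossing perfect matchings on a circle, counted by C_10. So A = C_10 = 16796.
Permutations of [n] avoiding any single length-3 pattern are counted by C_n; here n = 12. So B = C_12 = 208012.
Binary trees (left/right distinguished) on n nodes are counted by C_n; here n = 9. So D = C_9 = 4862.
A + B − D = 16796 + 208012 − 4862 = 219946.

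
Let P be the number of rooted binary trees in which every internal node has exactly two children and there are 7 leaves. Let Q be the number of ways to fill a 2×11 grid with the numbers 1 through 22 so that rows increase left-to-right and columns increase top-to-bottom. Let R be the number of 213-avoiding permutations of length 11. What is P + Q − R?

132

Full binary trees with 7 leaves have 7−1 = 6 internal nodes, so there are C_6 of them. So P = C_6 = 132.
By the hook-length formula (or a Dyck-path bijection), SYT of shape 2×11 number C_11. So Q = C_11 = 58786.
For any fixed pattern of length 3, the pattern-avoiding permutations of [11] number C_11. So R = C_11 = 58786.
P + Q − R = 132 + 58786 − 58786 = 132.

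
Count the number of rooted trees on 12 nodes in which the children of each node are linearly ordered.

58786

A rooted plane tree on 12 nodes has 11 edges, and such trees are counted by C_11.
C_11 = C(22,11)/12 = 705432/12 = 58786.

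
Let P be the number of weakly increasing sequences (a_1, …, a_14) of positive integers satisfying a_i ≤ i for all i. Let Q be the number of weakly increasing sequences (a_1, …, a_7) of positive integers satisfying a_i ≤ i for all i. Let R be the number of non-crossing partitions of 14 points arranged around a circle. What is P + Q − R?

Such sub-staircase sequences of length n are counted by C_n; here n = 14. So P = C_14 = 2674440.
Weakly increasing sequences with a_i ≤ i biject with Dyck paths of semilength 7, so there are C_7. So Q = C_7 = 429.
The non-crossing partitions of [14] form a lattice of size C_14. So R = C_14 = 2674440.
P + Q − R = 2674440 + 429 − 2674440 = 429.

429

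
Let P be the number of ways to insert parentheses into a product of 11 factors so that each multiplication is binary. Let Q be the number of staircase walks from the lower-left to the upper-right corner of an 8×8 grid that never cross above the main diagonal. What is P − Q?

Parenthesizations of m factors correspond to full binary trees with m leaves, counted by C_{m−1}; m = 11 gives C_10. So P = C_10 = 16796.
Sub-diagonal monotone paths from (0,0) to (8,8) biject with Dyck paths of semilength 8, giving C_8. So Q = C_8 = 1430.
P − Q = 16796 − 1430 = 15366.

15366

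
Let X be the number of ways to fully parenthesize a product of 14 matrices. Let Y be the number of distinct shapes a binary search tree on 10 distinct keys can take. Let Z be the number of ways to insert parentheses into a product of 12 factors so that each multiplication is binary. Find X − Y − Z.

667318

Parenthesizations of m factors correspond to full binary trees with m leaves, counted by C_{m−1}; m = 14 gives C_13. So X = C_13 = 742900.
Binary trees (left/right distinguished) on n nodes are counted by C_n; here n = 10. So Y = C_10 = 16796.
Parenthesizations of m factors correspond to full binary trees with m leaves, counted by C_{m−1}; m = 12 gives C_11. So Z = C_11 = 58786.
X − Y − Z = 742900 − 16796 − 58786 = 667318.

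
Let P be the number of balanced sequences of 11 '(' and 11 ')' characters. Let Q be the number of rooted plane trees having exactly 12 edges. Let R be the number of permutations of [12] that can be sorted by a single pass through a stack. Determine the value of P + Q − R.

58786

A balanced arrangement of 11 bracket pairs is a Dyck word of semilength 11, so the count is C_11. So P = C_11 = 58786.
A rooted plane tree with 12 edges has 13 nodes, and the count is C_12. So Q = C_12 = 208012.
Stack-sortable permutations are exactly the 231-avoiding ones, counted by C_n; here n = 12. So R = C_12 = 208012.
P + Q − R = 58786 + 208012 − 208012 = 58786.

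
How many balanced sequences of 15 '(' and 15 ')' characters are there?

Balanced strings of n pairs of brackets are counted by C_n; here n = 15.
C_15 = C_14 · 2(2·14+1)/(14+2) = 2674440 · 58/16 = 9694845.

9694845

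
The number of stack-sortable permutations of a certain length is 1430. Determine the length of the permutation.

8

Stack-sortable permutations of [n] are counted by C_n. Since C_8 = 1430, the index is 8.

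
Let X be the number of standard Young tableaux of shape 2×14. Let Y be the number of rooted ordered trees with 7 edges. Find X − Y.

Standard Young tableaux of shape 2×n are counted by C_n; here n = 14. So X = C_14 = 2674440.
Rooted ordered trees with n edges are counted by C_n; here n = 7. So Y = C_7 = 429.
X − Y = 2674440 − 429 = 2674011.

2674011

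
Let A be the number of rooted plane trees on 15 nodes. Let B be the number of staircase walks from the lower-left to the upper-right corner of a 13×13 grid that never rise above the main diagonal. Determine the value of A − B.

1931540

A rooted plane tree on 15 nodes has 14 edges, and such trees are counted by C_14. So A = C_14 = 2674440.
Sub-diagonal monotone paths from (0,0) to (13,13) biject with Dyck paths of semilength 13, giving C_13. So B = C_13 = 742900.
A − B = 2674440 − 742900 = 1931540.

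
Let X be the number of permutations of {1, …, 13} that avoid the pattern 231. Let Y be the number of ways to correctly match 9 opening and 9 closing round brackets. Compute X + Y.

For any fixed pattern of length 3, the pattern-avoiding permutations of [13] number C_13. So X = C_13 = 742900.
Balanced strings of n pairs of brackets are counted by C_n; here n = 9. So Y = C_9 = 4862.
X + Y = 742900 + 4862 = 747762.

747762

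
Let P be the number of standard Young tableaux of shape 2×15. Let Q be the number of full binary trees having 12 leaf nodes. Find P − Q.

Standard Young tableaux of shape 2×n are counted by C_n; here n = 15. So P = C_15 = 9694845.
Full binary trees with 12 leaves have 12−1 = 11 internal nodes, so there are C_11 of them. So Q = C_11 = 58786.
P − Q = 9694845 − 58786 = 9636059.

9636059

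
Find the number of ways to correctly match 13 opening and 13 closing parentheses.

Balanced strings of n pairs of brackets are counted by C_n; here n = 13.
C_13 = C(26,13)/14 = 10400600/14 = 742900.

742900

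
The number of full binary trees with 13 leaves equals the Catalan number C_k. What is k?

Full binary trees with 13 leaves have 13−1 = 12 internal nodes, so there are C_12 of them.

12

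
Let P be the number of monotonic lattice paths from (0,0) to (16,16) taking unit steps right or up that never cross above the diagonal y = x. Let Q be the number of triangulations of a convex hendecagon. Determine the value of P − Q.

35352808

Monotone paths in an n×n grid that stay weakly below the diagonal are counted by C_n; here n = 16. So P = C_16 = 35357670.
The number of triangulations of an 11-gon is the Catalan number C_9 (index = sides − 2). So Q = C_9 = 4862.
P − Q = 35357670 − 4862 = 35352808.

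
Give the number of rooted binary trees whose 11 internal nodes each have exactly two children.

Full binary trees with n internal nodes are counted by C_n; here n = 11.
C_11 = C_10 · 2(2·10+1)/(10+2) = 16796 · 42/12 = 58786.

58786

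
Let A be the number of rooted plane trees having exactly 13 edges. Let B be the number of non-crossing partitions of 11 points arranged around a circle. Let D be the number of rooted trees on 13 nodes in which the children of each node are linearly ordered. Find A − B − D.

476102

Rooted ordered trees with n edges are counted by C_n; here n = 13. So A = C_13 = 742900.
The non-crossing partitions of [11] form a lattice of size C_11. So B = C_11 = 58786.
A rooted plane tree on 13 nodes has 12 edges, and such trees are counted by C_12. So D = C_12 = 208012.
A − B − D = 742900 − 58786 − 208012 = 476102.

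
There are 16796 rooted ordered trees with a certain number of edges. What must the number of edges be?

Rooted ordered trees with n edges are counted by C_n. The Catalan number equal to 16796 is C_10.

10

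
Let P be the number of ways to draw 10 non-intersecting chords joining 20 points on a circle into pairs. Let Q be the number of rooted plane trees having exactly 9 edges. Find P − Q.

Pairing 20 circle points by 10 non-crossing chords gives C_10 matchings. So P = C_10 = 16796.
A rooted plane tree with 9 edges has 10 nodes, and the count is C_9. So Q = C_9 = 4862.
P − Q = 16796 − 4862 = 11934.

11934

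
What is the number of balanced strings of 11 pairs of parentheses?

A balanced arrangement of 11 bracket pairs is a Dyck word of semilength 11, so the count is C_11.
C_11 = C(22,11)/12 = 705432/12 = 58786.

58786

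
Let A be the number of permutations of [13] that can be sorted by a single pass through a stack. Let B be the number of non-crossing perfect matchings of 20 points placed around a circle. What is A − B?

726104

By Knuth's characterisation, the stack-sortable permutations of length 13 are the 231-avoiders, numbering C_13. So A = C_13 = 742900.
Pairing 20 circle points by 10 non-crossing chords gives C_10 matchings. So B = C_10 = 16796.
A − B = 742900 − 16796 = 726104.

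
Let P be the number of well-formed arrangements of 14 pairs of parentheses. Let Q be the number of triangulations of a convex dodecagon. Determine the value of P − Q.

With 14 pairs the number of balanced bracket strings is the Catalan number C_14. So P = C_14 = 2674440.
Triangulations of a convex m-gon are counted by C_{m−2}; with m = 12 this is C_10. So Q = C_10 = 16796.
P − Q = 2674440 − 16796 = 2657644.

2657644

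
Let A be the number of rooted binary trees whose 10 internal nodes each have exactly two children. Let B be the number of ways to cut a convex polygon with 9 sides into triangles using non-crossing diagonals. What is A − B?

Full binary trees with n internal nodes are counted by C_n; here n = 10. So A = C_10 = 16796.
The number of triangulations of a 9-gon is the Catalan number C_7 (index = sides − 2). So B = C_7 = 429.
A − B = 16796 − 429 = 16367.

16367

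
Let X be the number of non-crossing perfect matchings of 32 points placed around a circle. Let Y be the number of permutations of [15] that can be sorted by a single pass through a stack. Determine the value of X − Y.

Pairing 32 circle points by 16 non-crossing chords gives C_16 matchings. So X = C_16 = 35357670.
By Knuth's characterisation, the stack-sortable permutations of length 15 are the 231-avoiders, numbering C_15. So Y = C_15 = 9694845.
X − Y = 35357670 − 9694845 = 25662825.

25662825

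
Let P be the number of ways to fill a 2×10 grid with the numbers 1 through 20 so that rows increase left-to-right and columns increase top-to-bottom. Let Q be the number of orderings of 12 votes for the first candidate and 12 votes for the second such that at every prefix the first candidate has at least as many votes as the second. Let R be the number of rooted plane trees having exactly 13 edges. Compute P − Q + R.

551684

Standard Young tableaux of shape 2×n are counted by C_n; here n = 10. So P = C_10 = 16796.
Ballot sequences with n votes each where one side never trails are Dyck words, counted by C_n; here n = 12. So Q = C_12 = 208012.
A rooted plane tree with 13 edges has 14 nodes, and the count is C_13. So R = C_13 = 742900.
P − Q + R = 16796 − 208012 + 742900 = 551684.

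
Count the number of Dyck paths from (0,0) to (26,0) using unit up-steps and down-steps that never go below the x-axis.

Paths of 13 up- and 13 down-steps that never dip below the axis are Dyck paths; their count is C_13.
C_13 = C(26,13)/14 = 10400600/14 = 742900.

742900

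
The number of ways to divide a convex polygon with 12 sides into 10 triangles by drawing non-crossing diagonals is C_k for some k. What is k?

10

A convex 12-gon is triangulated into 10 triangles, and the number of such triangulations is the Catalan number C_{12−2} = C_10.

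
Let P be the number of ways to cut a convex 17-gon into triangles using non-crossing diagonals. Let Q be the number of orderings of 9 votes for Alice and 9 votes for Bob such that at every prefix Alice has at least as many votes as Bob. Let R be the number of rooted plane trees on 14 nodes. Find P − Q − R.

8947083

Triangulations of a convex m-gon are counted by C_{m−2}; with m = 17 this is C_15. So P = C_15 = 9694845.
Ballot sequences with n votes each where one side never trails are Dyck words, counted by C_n; here n = 9. So Q = C_9 = 4862.
Rooted ordered (plane) trees on m nodes have m−1 edges and are counted by C_{m−1}; m = 14 gives C_13. So R = C_13 = 742900.
P − Q − R = 9694845 − 4862 − 742900 = 8947083.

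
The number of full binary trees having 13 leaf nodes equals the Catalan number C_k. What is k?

12

Full binary trees with 13 leaves have 13−1 = 12 internal nodes, so there are C_12 of them.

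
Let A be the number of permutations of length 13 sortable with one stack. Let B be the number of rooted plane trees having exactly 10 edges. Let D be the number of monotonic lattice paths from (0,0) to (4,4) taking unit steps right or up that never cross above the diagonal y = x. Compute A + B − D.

Stack-sortable permutations are exactly the 231-avoiding ones, counted by C_n; here n = 13. So A = C_13 = 742900.
Rooted ordered trees with n edges are counted by C_n; here n = 10. So B = C_10 = 16796.
Monotone paths in an n×n grid that stay weakly below the diagonal are counted by C_n; here n = 4. So D = C_4 = 14.
A + B − D = 742900 + 16796 − 14 = 759682.

759682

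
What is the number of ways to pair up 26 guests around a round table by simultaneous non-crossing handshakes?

With 26 = 2·13 people, non-crossing handshake pairings are non-crossing perfect matchings on a circle, counted by C_13.
C_13 = C(26,13)/14 = 10400600/14 = 742900.

742900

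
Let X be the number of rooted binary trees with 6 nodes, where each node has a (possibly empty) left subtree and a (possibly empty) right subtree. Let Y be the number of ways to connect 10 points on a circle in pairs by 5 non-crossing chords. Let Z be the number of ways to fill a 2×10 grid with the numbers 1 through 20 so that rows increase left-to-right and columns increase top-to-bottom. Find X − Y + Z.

Rooted binary trees with 6 nodes (each child slot possibly empty) number C_6. So X = C_6 = 132.
Non-crossing perfect matchings of 2n points on a circle are counted by C_n; with 10 points, n = 5. So Y = C_5 = 42.
By the hook-length formula (or a Dyck-path bijection), SYT of shape 2×10 number C_10. So Z = C_10 = 16796.
X − Y + Z = 132 − 42 + 16796 = 16886.

16886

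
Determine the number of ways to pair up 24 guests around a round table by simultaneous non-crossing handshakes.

Non-crossing handshake pairings of 2n people are counted by C_n; 24 people gives n = 12.
C_12 = C(24,12)/13 = 2704156/13 = 208012.

208012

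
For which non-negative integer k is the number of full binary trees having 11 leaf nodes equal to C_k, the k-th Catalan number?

A full binary tree with L leaves has L−1 internal nodes and is counted by C_{L−1}; L = 11 gives C_10.

10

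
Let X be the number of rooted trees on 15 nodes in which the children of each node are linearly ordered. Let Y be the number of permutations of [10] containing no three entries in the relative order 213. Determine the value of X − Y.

2657644

A rooted plane tree on 15 nodes has 14 edges, and such trees are counted by C_14. So X = C_14 = 2674440.
For any fixed pattern of length 3, the pattern-avoiding permutations of [10] number C_10. So Y = C_10 = 16796.
X − Y = 2674440 − 16796 = 2657644.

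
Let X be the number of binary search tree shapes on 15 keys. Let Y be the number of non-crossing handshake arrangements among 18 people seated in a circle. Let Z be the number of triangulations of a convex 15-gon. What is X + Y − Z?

8956807

There are C_n binary search tree shapes on n keys; with n = 15 that is C_15. So X = C_15 = 9694845.
Non-crossing handshake pairings of 2n people are counted by C_n; 18 people gives n = 9. So Y = C_9 = 4862.
A convex 15-gon is triangulated into 13 triangles, and the number of such triangulations is the Catalan number C_{15−2} = C_13. So Z = C_13 = 742900.
X + Y − Z = 9694845 + 4862 − 742900 = 8956807.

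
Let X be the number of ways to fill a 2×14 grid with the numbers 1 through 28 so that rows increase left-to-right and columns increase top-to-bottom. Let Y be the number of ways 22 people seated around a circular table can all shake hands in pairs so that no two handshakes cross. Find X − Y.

Standard Young tableaux of shape 2×n are counted by C_n; here n = 14. So X = C_14 = 2674440.
With 22 = 2·11 people, non-crossing handshake pairings are non-crossing perfect matchings on a circle, counted by C_11. So Y = C_11 = 58786.
X − Y = 2674440 − 58786 = 2615654.

2615654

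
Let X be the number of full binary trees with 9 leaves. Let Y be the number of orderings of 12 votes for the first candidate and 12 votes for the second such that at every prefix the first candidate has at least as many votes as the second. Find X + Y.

A full binary tree with L leaves has L−1 internal nodes and is counted by C_{L−1}; L = 9 gives C_8. So X = C_8 = 1430.
Reading a vote for the leader as '(' and for the other as ')' turns such a sequence into a balanced string of 12 pairs, so the count is C_12. So Y = C_12 = 208012.
X + Y = 1430 + 208012 = 209442.

209442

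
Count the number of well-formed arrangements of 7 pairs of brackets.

429

With 7 pairs the number of balanced bracket strings is the Catalan number C_7.
C_7 = 429.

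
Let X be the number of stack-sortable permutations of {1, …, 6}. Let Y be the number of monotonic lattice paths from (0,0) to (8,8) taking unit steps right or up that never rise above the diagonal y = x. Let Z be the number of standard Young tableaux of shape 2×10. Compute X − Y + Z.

By Knuth's characterisation, the stack-sortable permutations of length 6 are the 231-avoiders, numbering C_6. So X = C_6 = 132.
Monotone paths in an n×n grid that stay weakly below the diagonal are counted by C_n; here n = 8. So Y = C_8 = 1430.
Standard Young tableaux of shape 2×n are counted by C_n; here n = 10. So Z = C_10 = 16796.
X − Y + Z = 132 − 1430 + 16796 = 15498.

15498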